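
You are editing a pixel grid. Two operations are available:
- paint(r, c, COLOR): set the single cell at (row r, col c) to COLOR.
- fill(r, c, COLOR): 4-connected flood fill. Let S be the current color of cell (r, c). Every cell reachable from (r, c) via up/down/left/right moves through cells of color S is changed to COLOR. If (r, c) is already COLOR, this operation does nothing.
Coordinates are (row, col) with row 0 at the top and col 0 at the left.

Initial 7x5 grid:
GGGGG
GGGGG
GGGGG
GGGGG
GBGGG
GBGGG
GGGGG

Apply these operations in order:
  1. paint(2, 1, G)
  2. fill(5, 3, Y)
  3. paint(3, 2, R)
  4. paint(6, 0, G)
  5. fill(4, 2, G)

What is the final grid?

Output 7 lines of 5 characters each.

After op 1 paint(2,1,G):
GGGGG
GGGGG
GGGGG
GGGGG
GBGGG
GBGGG
GGGGG
After op 2 fill(5,3,Y) [33 cells changed]:
YYYYY
YYYYY
YYYYY
YYYYY
YBYYY
YBYYY
YYYYY
After op 3 paint(3,2,R):
YYYYY
YYYYY
YYYYY
YYRYY
YBYYY
YBYYY
YYYYY
After op 4 paint(6,0,G):
YYYYY
YYYYY
YYYYY
YYRYY
YBYYY
YBYYY
GYYYY
After op 5 fill(4,2,G) [31 cells changed]:
GGGGG
GGGGG
GGGGG
GGRGG
GBGGG
GBGGG
GGGGG

Answer: GGGGG
GGGGG
GGGGG
GGRGG
GBGGG
GBGGG
GGGGG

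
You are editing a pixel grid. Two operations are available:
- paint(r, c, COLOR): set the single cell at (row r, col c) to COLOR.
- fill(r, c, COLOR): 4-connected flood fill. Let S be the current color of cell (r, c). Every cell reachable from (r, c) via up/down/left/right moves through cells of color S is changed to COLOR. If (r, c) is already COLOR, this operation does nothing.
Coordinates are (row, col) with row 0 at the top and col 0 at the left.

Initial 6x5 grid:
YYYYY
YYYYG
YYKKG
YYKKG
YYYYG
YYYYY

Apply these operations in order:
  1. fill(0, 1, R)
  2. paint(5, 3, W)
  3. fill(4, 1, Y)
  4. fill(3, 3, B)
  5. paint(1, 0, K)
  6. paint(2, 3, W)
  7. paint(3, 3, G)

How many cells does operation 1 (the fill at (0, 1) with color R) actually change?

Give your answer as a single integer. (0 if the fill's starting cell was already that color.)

Answer: 22

Derivation:
After op 1 fill(0,1,R) [22 cells changed]:
RRRRR
RRRRG
RRKKG
RRKKG
RRRRG
RRRRR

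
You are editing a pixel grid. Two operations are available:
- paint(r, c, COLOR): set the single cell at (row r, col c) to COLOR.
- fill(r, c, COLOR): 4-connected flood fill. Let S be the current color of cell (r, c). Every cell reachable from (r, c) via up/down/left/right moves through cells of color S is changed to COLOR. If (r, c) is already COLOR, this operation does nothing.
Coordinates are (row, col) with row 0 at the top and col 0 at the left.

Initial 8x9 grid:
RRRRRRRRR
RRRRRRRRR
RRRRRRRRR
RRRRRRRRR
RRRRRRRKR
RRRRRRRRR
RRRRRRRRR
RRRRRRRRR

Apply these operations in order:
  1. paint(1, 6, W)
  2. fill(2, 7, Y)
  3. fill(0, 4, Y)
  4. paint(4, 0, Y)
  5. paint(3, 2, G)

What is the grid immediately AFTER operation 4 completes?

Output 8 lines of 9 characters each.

Answer: YYYYYYYYY
YYYYYYWYY
YYYYYYYYY
YYYYYYYYY
YYYYYYYKY
YYYYYYYYY
YYYYYYYYY
YYYYYYYYY

Derivation:
After op 1 paint(1,6,W):
RRRRRRRRR
RRRRRRWRR
RRRRRRRRR
RRRRRRRRR
RRRRRRRKR
RRRRRRRRR
RRRRRRRRR
RRRRRRRRR
After op 2 fill(2,7,Y) [70 cells changed]:
YYYYYYYYY
YYYYYYWYY
YYYYYYYYY
YYYYYYYYY
YYYYYYYKY
YYYYYYYYY
YYYYYYYYY
YYYYYYYYY
After op 3 fill(0,4,Y) [0 cells changed]:
YYYYYYYYY
YYYYYYWYY
YYYYYYYYY
YYYYYYYYY
YYYYYYYKY
YYYYYYYYY
YYYYYYYYY
YYYYYYYYY
After op 4 paint(4,0,Y):
YYYYYYYYY
YYYYYYWYY
YYYYYYYYY
YYYYYYYYY
YYYYYYYKY
YYYYYYYYY
YYYYYYYYY
YYYYYYYYY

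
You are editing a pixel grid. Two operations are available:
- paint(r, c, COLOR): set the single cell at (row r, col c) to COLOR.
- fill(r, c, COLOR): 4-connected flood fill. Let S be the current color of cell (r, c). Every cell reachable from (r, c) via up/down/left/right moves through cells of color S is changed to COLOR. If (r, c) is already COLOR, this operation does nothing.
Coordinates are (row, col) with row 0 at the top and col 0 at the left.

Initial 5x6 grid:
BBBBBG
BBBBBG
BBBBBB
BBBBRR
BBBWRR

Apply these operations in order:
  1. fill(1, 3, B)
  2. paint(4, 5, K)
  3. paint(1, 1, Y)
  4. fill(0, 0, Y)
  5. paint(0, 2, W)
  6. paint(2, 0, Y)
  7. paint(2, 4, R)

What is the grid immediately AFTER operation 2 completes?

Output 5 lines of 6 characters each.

After op 1 fill(1,3,B) [0 cells changed]:
BBBBBG
BBBBBG
BBBBBB
BBBBRR
BBBWRR
After op 2 paint(4,5,K):
BBBBBG
BBBBBG
BBBBBB
BBBBRR
BBBWRK

Answer: BBBBBG
BBBBBG
BBBBBB
BBBBRR
BBBWRK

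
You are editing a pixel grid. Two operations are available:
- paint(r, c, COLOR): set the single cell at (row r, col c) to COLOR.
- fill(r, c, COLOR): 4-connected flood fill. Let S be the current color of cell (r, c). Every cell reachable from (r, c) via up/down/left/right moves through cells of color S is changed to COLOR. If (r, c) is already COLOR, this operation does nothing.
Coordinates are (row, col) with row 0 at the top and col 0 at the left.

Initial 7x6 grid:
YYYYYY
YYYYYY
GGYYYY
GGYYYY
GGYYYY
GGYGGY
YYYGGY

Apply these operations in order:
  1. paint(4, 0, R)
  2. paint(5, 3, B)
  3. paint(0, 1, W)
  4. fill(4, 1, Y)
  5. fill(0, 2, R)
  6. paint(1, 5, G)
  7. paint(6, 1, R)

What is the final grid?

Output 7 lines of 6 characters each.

After op 1 paint(4,0,R):
YYYYYY
YYYYYY
GGYYYY
GGYYYY
RGYYYY
GGYGGY
YYYGGY
After op 2 paint(5,3,B):
YYYYYY
YYYYYY
GGYYYY
GGYYYY
RGYYYY
GGYBGY
YYYGGY
After op 3 paint(0,1,W):
YWYYYY
YYYYYY
GGYYYY
GGYYYY
RGYYYY
GGYBGY
YYYGGY
After op 4 fill(4,1,Y) [7 cells changed]:
YWYYYY
YYYYYY
YYYYYY
YYYYYY
RYYYYY
YYYBGY
YYYGGY
After op 5 fill(0,2,R) [36 cells changed]:
RWRRRR
RRRRRR
RRRRRR
RRRRRR
RRRRRR
RRRBGR
RRRGGR
After op 6 paint(1,5,G):
RWRRRR
RRRRRG
RRRRRR
RRRRRR
RRRRRR
RRRBGR
RRRGGR
After op 7 paint(6,1,R):
RWRRRR
RRRRRG
RRRRRR
RRRRRR
RRRRRR
RRRBGR
RRRGGR

Answer: RWRRRR
RRRRRG
RRRRRR
RRRRRR
RRRRRR
RRRBGR
RRRGGR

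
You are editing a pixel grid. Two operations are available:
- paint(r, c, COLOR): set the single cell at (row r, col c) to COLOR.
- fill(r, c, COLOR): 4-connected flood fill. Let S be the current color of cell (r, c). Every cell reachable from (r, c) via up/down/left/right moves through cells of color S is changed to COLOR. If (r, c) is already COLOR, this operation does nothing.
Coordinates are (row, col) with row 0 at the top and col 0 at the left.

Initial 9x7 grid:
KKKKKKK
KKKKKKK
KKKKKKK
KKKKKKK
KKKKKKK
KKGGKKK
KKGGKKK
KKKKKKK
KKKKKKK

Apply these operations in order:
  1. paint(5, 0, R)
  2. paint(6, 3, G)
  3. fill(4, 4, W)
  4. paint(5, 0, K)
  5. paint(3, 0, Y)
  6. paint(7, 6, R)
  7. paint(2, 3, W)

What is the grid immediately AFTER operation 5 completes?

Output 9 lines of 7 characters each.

After op 1 paint(5,0,R):
KKKKKKK
KKKKKKK
KKKKKKK
KKKKKKK
KKKKKKK
RKGGKKK
KKGGKKK
KKKKKKK
KKKKKKK
After op 2 paint(6,3,G):
KKKKKKK
KKKKKKK
KKKKKKK
KKKKKKK
KKKKKKK
RKGGKKK
KKGGKKK
KKKKKKK
KKKKKKK
After op 3 fill(4,4,W) [58 cells changed]:
WWWWWWW
WWWWWWW
WWWWWWW
WWWWWWW
WWWWWWW
RWGGWWW
WWGGWWW
WWWWWWW
WWWWWWW
After op 4 paint(5,0,K):
WWWWWWW
WWWWWWW
WWWWWWW
WWWWWWW
WWWWWWW
KWGGWWW
WWGGWWW
WWWWWWW
WWWWWWW
After op 5 paint(3,0,Y):
WWWWWWW
WWWWWWW
WWWWWWW
YWWWWWW
WWWWWWW
KWGGWWW
WWGGWWW
WWWWWWW
WWWWWWW

Answer: WWWWWWW
WWWWWWW
WWWWWWW
YWWWWWW
WWWWWWW
KWGGWWW
WWGGWWW
WWWWWWW
WWWWWWW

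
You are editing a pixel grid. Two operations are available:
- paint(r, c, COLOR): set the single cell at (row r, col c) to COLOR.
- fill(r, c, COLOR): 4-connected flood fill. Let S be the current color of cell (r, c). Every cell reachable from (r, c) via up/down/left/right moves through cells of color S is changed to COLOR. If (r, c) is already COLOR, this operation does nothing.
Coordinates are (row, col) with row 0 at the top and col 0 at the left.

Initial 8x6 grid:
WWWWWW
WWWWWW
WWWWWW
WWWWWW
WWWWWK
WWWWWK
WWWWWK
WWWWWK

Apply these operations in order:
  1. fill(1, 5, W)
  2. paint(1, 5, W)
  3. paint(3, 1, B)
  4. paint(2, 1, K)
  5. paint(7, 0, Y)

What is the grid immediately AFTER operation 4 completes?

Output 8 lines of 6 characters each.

After op 1 fill(1,5,W) [0 cells changed]:
WWWWWW
WWWWWW
WWWWWW
WWWWWW
WWWWWK
WWWWWK
WWWWWK
WWWWWK
After op 2 paint(1,5,W):
WWWWWW
WWWWWW
WWWWWW
WWWWWW
WWWWWK
WWWWWK
WWWWWK
WWWWWK
After op 3 paint(3,1,B):
WWWWWW
WWWWWW
WWWWWW
WBWWWW
WWWWWK
WWWWWK
WWWWWK
WWWWWK
After op 4 paint(2,1,K):
WWWWWW
WWWWWW
WKWWWW
WBWWWW
WWWWWK
WWWWWK
WWWWWK
WWWWWK

Answer: WWWWWW
WWWWWW
WKWWWW
WBWWWW
WWWWWK
WWWWWK
WWWWWK
WWWWWK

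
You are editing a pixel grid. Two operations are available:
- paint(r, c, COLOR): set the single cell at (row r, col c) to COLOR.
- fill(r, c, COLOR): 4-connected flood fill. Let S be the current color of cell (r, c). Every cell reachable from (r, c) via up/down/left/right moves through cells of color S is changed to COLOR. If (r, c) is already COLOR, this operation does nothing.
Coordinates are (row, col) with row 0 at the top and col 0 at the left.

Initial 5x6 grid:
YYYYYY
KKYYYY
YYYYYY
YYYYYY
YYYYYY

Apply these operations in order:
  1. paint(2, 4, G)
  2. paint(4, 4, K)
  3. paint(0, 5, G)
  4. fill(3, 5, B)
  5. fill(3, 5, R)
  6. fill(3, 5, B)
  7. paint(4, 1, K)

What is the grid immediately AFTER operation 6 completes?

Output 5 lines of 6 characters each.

Answer: BBBBBG
KKBBBB
BBBBGB
BBBBBB
BBBBKB

Derivation:
After op 1 paint(2,4,G):
YYYYYY
KKYYYY
YYYYGY
YYYYYY
YYYYYY
After op 2 paint(4,4,K):
YYYYYY
KKYYYY
YYYYGY
YYYYYY
YYYYKY
After op 3 paint(0,5,G):
YYYYYG
KKYYYY
YYYYGY
YYYYYY
YYYYKY
After op 4 fill(3,5,B) [25 cells changed]:
BBBBBG
KKBBBB
BBBBGB
BBBBBB
BBBBKB
After op 5 fill(3,5,R) [25 cells changed]:
RRRRRG
KKRRRR
RRRRGR
RRRRRR
RRRRKR
After op 6 fill(3,5,B) [25 cells changed]:
BBBBBG
KKBBBB
BBBBGB
BBBBBB
BBBBKB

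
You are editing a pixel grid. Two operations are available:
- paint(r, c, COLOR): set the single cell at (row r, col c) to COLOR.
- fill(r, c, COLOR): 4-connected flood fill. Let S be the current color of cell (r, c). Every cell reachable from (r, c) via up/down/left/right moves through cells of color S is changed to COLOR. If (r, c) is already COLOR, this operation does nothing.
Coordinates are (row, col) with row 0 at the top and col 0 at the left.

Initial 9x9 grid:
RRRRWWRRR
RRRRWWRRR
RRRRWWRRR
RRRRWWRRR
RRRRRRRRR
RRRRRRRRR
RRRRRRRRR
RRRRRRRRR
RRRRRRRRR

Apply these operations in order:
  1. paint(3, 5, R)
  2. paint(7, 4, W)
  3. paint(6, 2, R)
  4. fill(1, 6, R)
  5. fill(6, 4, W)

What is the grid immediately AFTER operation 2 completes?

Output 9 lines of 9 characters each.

After op 1 paint(3,5,R):
RRRRWWRRR
RRRRWWRRR
RRRRWWRRR
RRRRWRRRR
RRRRRRRRR
RRRRRRRRR
RRRRRRRRR
RRRRRRRRR
RRRRRRRRR
After op 2 paint(7,4,W):
RRRRWWRRR
RRRRWWRRR
RRRRWWRRR
RRRRWRRRR
RRRRRRRRR
RRRRRRRRR
RRRRRRRRR
RRRRWRRRR
RRRRRRRRR

Answer: RRRRWWRRR
RRRRWWRRR
RRRRWWRRR
RRRRWRRRR
RRRRRRRRR
RRRRRRRRR
RRRRRRRRR
RRRRWRRRR
RRRRRRRRR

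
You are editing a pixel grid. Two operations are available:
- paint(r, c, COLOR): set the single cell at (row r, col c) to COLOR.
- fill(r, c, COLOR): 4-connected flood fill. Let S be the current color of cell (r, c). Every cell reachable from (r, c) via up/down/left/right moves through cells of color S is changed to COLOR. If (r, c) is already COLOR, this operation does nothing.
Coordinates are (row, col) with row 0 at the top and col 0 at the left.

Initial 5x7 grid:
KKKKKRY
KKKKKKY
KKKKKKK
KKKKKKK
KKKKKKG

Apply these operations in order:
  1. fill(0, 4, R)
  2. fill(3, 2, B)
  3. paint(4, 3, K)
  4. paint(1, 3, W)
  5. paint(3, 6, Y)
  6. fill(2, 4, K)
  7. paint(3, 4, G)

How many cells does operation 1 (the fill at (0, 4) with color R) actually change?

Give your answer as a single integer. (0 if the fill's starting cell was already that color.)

After op 1 fill(0,4,R) [31 cells changed]:
RRRRRRY
RRRRRRY
RRRRRRR
RRRRRRR
RRRRRRG

Answer: 31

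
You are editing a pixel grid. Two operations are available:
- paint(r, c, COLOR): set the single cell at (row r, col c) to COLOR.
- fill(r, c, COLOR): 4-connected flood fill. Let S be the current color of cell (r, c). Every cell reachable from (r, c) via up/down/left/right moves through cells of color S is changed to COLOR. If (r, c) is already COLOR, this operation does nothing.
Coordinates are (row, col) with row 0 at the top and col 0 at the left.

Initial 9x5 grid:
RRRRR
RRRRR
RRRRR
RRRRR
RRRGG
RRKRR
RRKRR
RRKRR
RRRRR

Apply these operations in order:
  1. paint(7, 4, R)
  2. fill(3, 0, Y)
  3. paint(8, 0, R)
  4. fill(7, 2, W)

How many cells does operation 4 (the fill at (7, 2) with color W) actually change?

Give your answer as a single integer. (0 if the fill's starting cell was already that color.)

After op 1 paint(7,4,R):
RRRRR
RRRRR
RRRRR
RRRRR
RRRGG
RRKRR
RRKRR
RRKRR
RRRRR
After op 2 fill(3,0,Y) [40 cells changed]:
YYYYY
YYYYY
YYYYY
YYYYY
YYYGG
YYKYY
YYKYY
YYKYY
YYYYY
After op 3 paint(8,0,R):
YYYYY
YYYYY
YYYYY
YYYYY
YYYGG
YYKYY
YYKYY
YYKYY
RYYYY
After op 4 fill(7,2,W) [3 cells changed]:
YYYYY
YYYYY
YYYYY
YYYYY
YYYGG
YYWYY
YYWYY
YYWYY
RYYYY

Answer: 3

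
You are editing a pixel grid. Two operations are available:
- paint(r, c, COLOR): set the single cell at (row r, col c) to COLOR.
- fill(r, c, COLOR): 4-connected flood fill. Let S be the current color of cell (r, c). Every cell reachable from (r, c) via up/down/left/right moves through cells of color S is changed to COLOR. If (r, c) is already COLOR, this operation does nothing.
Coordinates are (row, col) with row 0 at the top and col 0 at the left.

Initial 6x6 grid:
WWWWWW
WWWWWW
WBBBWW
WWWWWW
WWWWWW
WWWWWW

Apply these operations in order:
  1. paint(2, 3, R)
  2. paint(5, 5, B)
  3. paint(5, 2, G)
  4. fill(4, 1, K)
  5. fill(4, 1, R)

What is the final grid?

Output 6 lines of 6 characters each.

Answer: RRRRRR
RRRRRR
RBBRRR
RRRRRR
RRRRRR
RRGRRB

Derivation:
After op 1 paint(2,3,R):
WWWWWW
WWWWWW
WBBRWW
WWWWWW
WWWWWW
WWWWWW
After op 2 paint(5,5,B):
WWWWWW
WWWWWW
WBBRWW
WWWWWW
WWWWWW
WWWWWB
After op 3 paint(5,2,G):
WWWWWW
WWWWWW
WBBRWW
WWWWWW
WWWWWW
WWGWWB
After op 4 fill(4,1,K) [31 cells changed]:
KKKKKK
KKKKKK
KBBRKK
KKKKKK
KKKKKK
KKGKKB
After op 5 fill(4,1,R) [31 cells changed]:
RRRRRR
RRRRRR
RBBRRR
RRRRRR
RRRRRR
RRGRRB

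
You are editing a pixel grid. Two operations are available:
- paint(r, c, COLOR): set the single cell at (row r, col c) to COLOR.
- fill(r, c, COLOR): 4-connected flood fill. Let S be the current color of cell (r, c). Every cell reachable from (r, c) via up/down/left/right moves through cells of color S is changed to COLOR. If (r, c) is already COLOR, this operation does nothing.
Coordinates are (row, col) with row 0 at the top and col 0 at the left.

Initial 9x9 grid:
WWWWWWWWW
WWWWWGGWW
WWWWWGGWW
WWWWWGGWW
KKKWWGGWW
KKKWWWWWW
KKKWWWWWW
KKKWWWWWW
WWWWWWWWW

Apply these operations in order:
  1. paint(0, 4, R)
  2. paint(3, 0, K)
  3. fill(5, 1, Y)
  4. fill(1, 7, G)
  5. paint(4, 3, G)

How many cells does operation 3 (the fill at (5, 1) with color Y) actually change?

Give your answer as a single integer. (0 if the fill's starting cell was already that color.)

Answer: 13

Derivation:
After op 1 paint(0,4,R):
WWWWRWWWW
WWWWWGGWW
WWWWWGGWW
WWWWWGGWW
KKKWWGGWW
KKKWWWWWW
KKKWWWWWW
KKKWWWWWW
WWWWWWWWW
After op 2 paint(3,0,K):
WWWWRWWWW
WWWWWGGWW
WWWWWGGWW
KWWWWGGWW
KKKWWGGWW
KKKWWWWWW
KKKWWWWWW
KKKWWWWWW
WWWWWWWWW
After op 3 fill(5,1,Y) [13 cells changed]:
WWWWRWWWW
WWWWWGGWW
WWWWWGGWW
YWWWWGGWW
YYYWWGGWW
YYYWWWWWW
YYYWWWWWW
YYYWWWWWW
WWWWWWWWW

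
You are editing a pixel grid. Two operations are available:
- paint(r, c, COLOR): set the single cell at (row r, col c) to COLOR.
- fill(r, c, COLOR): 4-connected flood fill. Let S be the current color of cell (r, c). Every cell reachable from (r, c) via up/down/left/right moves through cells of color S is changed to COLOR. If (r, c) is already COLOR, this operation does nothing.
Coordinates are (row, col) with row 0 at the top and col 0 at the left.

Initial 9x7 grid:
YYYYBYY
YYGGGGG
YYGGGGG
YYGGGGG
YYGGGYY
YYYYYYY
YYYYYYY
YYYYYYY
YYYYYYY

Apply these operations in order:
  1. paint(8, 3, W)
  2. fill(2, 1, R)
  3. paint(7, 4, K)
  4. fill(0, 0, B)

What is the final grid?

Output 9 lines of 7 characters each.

Answer: BBBBBYY
BBGGGGG
BBGGGGG
BBGGGGG
BBGGGBB
BBBBBBB
BBBBBBB
BBBBKBB
BBBWBBB

Derivation:
After op 1 paint(8,3,W):
YYYYBYY
YYGGGGG
YYGGGGG
YYGGGGG
YYGGGYY
YYYYYYY
YYYYYYY
YYYYYYY
YYYWYYY
After op 2 fill(2,1,R) [41 cells changed]:
RRRRBYY
RRGGGGG
RRGGGGG
RRGGGGG
RRGGGRR
RRRRRRR
RRRRRRR
RRRRRRR
RRRWRRR
After op 3 paint(7,4,K):
RRRRBYY
RRGGGGG
RRGGGGG
RRGGGGG
RRGGGRR
RRRRRRR
RRRRRRR
RRRRKRR
RRRWRRR
After op 4 fill(0,0,B) [40 cells changed]:
BBBBBYY
BBGGGGG
BBGGGGG
BBGGGGG
BBGGGBB
BBBBBBB
BBBBBBB
BBBBKBB
BBBWBBB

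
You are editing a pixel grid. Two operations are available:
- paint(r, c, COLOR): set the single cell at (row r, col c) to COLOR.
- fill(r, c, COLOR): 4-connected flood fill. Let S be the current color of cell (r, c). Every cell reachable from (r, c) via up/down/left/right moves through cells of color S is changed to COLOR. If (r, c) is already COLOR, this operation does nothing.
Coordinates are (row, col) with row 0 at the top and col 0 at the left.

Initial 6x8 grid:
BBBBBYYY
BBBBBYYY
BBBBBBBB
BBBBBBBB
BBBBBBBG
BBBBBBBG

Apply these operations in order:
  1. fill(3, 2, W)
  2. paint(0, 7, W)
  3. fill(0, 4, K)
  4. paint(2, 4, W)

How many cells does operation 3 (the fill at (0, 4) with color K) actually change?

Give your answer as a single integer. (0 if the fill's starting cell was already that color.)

Answer: 40

Derivation:
After op 1 fill(3,2,W) [40 cells changed]:
WWWWWYYY
WWWWWYYY
WWWWWWWW
WWWWWWWW
WWWWWWWG
WWWWWWWG
After op 2 paint(0,7,W):
WWWWWYYW
WWWWWYYY
WWWWWWWW
WWWWWWWW
WWWWWWWG
WWWWWWWG
After op 3 fill(0,4,K) [40 cells changed]:
KKKKKYYW
KKKKKYYY
KKKKKKKK
KKKKKKKK
KKKKKKKG
KKKKKKKG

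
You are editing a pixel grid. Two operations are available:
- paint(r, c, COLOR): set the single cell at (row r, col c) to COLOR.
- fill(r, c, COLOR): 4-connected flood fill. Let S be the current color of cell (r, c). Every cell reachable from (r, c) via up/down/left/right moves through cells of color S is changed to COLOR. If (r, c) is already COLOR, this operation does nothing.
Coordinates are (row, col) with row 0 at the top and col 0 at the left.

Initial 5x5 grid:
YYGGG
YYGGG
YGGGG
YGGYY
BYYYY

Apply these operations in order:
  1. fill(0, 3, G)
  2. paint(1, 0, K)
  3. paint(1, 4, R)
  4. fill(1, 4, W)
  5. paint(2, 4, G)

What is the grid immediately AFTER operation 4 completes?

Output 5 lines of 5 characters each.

After op 1 fill(0,3,G) [0 cells changed]:
YYGGG
YYGGG
YGGGG
YGGYY
BYYYY
After op 2 paint(1,0,K):
YYGGG
KYGGG
YGGGG
YGGYY
BYYYY
After op 3 paint(1,4,R):
YYGGG
KYGGR
YGGGG
YGGYY
BYYYY
After op 4 fill(1,4,W) [1 cells changed]:
YYGGG
KYGGW
YGGGG
YGGYY
BYYYY

Answer: YYGGG
KYGGW
YGGGG
YGGYY
BYYYY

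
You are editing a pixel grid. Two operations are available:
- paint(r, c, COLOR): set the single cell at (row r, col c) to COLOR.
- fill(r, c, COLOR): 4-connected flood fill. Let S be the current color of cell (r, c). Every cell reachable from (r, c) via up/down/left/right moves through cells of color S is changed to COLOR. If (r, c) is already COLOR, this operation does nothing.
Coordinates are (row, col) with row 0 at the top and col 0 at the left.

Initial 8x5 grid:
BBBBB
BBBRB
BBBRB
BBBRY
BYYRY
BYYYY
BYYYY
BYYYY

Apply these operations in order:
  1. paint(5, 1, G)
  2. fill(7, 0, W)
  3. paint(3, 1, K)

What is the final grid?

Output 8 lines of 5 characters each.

Answer: WWWWW
WWWRW
WWWRW
WKWRY
WYYRY
WGYYY
WYYYY
WYYYY

Derivation:
After op 1 paint(5,1,G):
BBBBB
BBBRB
BBBRB
BBBRY
BYYRY
BGYYY
BYYYY
BYYYY
After op 2 fill(7,0,W) [20 cells changed]:
WWWWW
WWWRW
WWWRW
WWWRY
WYYRY
WGYYY
WYYYY
WYYYY
After op 3 paint(3,1,K):
WWWWW
WWWRW
WWWRW
WKWRY
WYYRY
WGYYY
WYYYY
WYYYY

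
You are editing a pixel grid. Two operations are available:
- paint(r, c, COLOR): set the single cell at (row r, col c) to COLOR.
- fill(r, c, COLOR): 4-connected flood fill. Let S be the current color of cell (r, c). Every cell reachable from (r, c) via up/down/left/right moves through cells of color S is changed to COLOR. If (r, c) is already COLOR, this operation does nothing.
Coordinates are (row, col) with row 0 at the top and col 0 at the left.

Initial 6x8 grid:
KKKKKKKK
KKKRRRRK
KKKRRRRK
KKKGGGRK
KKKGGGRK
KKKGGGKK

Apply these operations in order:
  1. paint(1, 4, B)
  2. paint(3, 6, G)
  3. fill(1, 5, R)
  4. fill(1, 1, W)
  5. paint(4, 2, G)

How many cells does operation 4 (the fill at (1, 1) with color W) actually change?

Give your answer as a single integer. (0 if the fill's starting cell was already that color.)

After op 1 paint(1,4,B):
KKKKKKKK
KKKRBRRK
KKKRRRRK
KKKGGGRK
KKKGGGRK
KKKGGGKK
After op 2 paint(3,6,G):
KKKKKKKK
KKKRBRRK
KKKRRRRK
KKKGGGGK
KKKGGGRK
KKKGGGKK
After op 3 fill(1,5,R) [0 cells changed]:
KKKKKKKK
KKKRBRRK
KKKRRRRK
KKKGGGGK
KKKGGGRK
KKKGGGKK
After op 4 fill(1,1,W) [29 cells changed]:
WWWWWWWW
WWWRBRRW
WWWRRRRW
WWWGGGGW
WWWGGGRW
WWWGGGWW

Answer: 29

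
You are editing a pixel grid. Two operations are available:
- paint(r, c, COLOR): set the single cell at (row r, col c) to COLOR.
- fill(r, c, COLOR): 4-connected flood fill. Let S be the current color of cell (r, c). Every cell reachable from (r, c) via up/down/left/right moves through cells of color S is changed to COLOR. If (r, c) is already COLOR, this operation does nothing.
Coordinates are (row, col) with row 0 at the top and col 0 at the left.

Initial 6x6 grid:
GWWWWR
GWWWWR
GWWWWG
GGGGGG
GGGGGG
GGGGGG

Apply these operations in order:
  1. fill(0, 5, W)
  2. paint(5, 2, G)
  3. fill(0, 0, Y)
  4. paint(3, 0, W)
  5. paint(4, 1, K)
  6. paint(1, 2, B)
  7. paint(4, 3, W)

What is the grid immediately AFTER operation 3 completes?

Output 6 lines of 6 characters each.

Answer: YWWWWW
YWWWWW
YWWWWY
YYYYYY
YYYYYY
YYYYYY

Derivation:
After op 1 fill(0,5,W) [2 cells changed]:
GWWWWW
GWWWWW
GWWWWG
GGGGGG
GGGGGG
GGGGGG
After op 2 paint(5,2,G):
GWWWWW
GWWWWW
GWWWWG
GGGGGG
GGGGGG
GGGGGG
After op 3 fill(0,0,Y) [22 cells changed]:
YWWWWW
YWWWWW
YWWWWY
YYYYYY
YYYYYY
YYYYYY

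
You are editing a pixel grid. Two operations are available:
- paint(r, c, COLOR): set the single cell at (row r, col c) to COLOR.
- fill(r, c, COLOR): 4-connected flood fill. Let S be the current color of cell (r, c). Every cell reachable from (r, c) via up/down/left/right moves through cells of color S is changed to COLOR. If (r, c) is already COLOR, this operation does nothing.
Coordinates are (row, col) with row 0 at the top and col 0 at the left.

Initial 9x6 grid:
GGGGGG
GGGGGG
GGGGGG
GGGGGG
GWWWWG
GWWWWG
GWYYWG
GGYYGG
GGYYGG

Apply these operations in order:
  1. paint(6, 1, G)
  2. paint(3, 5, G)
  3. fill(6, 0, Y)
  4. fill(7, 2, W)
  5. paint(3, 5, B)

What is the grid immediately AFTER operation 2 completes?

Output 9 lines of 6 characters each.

Answer: GGGGGG
GGGGGG
GGGGGG
GGGGGG
GWWWWG
GWWWWG
GGYYWG
GGYYGG
GGYYGG

Derivation:
After op 1 paint(6,1,G):
GGGGGG
GGGGGG
GGGGGG
GGGGGG
GWWWWG
GWWWWG
GGYYWG
GGYYGG
GGYYGG
After op 2 paint(3,5,G):
GGGGGG
GGGGGG
GGGGGG
GGGGGG
GWWWWG
GWWWWG
GGYYWG
GGYYGG
GGYYGG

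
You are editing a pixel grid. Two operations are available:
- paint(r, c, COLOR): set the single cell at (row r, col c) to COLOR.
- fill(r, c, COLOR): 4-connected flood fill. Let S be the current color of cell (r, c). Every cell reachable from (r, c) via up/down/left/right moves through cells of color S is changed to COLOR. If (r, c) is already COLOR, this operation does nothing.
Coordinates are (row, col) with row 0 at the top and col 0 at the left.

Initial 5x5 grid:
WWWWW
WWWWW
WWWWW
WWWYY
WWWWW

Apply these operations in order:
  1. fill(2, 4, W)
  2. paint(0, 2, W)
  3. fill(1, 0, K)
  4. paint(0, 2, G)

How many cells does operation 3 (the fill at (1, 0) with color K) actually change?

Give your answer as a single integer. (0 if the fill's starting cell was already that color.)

Answer: 23

Derivation:
After op 1 fill(2,4,W) [0 cells changed]:
WWWWW
WWWWW
WWWWW
WWWYY
WWWWW
After op 2 paint(0,2,W):
WWWWW
WWWWW
WWWWW
WWWYY
WWWWW
After op 3 fill(1,0,K) [23 cells changed]:
KKKKK
KKKKK
KKKKK
KKKYY
KKKKK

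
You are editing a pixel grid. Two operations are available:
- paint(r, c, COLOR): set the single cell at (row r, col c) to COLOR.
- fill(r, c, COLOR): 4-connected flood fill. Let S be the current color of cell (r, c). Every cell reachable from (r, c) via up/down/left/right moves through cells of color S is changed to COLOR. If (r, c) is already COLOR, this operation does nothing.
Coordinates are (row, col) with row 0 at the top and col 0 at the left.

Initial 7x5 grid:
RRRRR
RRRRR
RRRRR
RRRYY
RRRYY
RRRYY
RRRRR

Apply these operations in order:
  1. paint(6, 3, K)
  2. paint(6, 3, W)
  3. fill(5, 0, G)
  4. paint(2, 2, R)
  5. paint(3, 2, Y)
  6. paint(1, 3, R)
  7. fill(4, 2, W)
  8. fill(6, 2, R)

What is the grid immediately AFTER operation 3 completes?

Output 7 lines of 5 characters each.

Answer: GGGGG
GGGGG
GGGGG
GGGYY
GGGYY
GGGYY
GGGWR

Derivation:
After op 1 paint(6,3,K):
RRRRR
RRRRR
RRRRR
RRRYY
RRRYY
RRRYY
RRRKR
After op 2 paint(6,3,W):
RRRRR
RRRRR
RRRRR
RRRYY
RRRYY
RRRYY
RRRWR
After op 3 fill(5,0,G) [27 cells changed]:
GGGGG
GGGGG
GGGGG
GGGYY
GGGYY
GGGYY
GGGWR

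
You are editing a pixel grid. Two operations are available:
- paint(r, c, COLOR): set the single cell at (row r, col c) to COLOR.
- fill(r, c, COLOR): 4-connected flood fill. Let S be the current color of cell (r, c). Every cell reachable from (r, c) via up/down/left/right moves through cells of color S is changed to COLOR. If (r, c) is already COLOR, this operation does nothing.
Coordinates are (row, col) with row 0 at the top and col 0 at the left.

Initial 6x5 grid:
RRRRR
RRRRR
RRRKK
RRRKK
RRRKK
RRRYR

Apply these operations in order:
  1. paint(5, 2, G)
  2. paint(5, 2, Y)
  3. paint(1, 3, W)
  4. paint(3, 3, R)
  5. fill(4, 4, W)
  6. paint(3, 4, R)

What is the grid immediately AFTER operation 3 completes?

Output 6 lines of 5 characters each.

Answer: RRRRR
RRRWR
RRRKK
RRRKK
RRRKK
RRYYR

Derivation:
After op 1 paint(5,2,G):
RRRRR
RRRRR
RRRKK
RRRKK
RRRKK
RRGYR
After op 2 paint(5,2,Y):
RRRRR
RRRRR
RRRKK
RRRKK
RRRKK
RRYYR
After op 3 paint(1,3,W):
RRRRR
RRRWR
RRRKK
RRRKK
RRRKK
RRYYR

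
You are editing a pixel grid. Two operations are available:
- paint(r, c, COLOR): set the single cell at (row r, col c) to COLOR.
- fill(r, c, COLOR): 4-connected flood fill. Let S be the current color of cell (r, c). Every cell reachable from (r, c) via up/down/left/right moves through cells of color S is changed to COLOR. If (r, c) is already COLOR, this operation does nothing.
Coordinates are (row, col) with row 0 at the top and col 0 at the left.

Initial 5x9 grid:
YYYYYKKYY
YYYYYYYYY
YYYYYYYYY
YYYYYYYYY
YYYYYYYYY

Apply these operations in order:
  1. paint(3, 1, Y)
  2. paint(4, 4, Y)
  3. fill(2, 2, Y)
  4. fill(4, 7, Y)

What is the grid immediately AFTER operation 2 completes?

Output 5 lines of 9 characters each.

After op 1 paint(3,1,Y):
YYYYYKKYY
YYYYYYYYY
YYYYYYYYY
YYYYYYYYY
YYYYYYYYY
After op 2 paint(4,4,Y):
YYYYYKKYY
YYYYYYYYY
YYYYYYYYY
YYYYYYYYY
YYYYYYYYY

Answer: YYYYYKKYY
YYYYYYYYY
YYYYYYYYY
YYYYYYYYY
YYYYYYYYY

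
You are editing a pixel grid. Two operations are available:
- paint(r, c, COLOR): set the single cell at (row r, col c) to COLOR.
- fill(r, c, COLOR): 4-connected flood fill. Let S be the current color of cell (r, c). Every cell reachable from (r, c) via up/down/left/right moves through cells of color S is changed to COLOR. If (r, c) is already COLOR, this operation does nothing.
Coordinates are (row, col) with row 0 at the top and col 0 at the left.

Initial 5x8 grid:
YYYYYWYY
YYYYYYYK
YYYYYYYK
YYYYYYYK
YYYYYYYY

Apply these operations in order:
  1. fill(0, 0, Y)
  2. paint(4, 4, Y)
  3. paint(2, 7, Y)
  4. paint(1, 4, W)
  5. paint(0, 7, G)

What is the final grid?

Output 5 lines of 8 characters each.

Answer: YYYYYWYG
YYYYWYYK
YYYYYYYY
YYYYYYYK
YYYYYYYY

Derivation:
After op 1 fill(0,0,Y) [0 cells changed]:
YYYYYWYY
YYYYYYYK
YYYYYYYK
YYYYYYYK
YYYYYYYY
After op 2 paint(4,4,Y):
YYYYYWYY
YYYYYYYK
YYYYYYYK
YYYYYYYK
YYYYYYYY
After op 3 paint(2,7,Y):
YYYYYWYY
YYYYYYYK
YYYYYYYY
YYYYYYYK
YYYYYYYY
After op 4 paint(1,4,W):
YYYYYWYY
YYYYWYYK
YYYYYYYY
YYYYYYYK
YYYYYYYY
After op 5 paint(0,7,G):
YYYYYWYG
YYYYWYYK
YYYYYYYY
YYYYYYYK
YYYYYYYY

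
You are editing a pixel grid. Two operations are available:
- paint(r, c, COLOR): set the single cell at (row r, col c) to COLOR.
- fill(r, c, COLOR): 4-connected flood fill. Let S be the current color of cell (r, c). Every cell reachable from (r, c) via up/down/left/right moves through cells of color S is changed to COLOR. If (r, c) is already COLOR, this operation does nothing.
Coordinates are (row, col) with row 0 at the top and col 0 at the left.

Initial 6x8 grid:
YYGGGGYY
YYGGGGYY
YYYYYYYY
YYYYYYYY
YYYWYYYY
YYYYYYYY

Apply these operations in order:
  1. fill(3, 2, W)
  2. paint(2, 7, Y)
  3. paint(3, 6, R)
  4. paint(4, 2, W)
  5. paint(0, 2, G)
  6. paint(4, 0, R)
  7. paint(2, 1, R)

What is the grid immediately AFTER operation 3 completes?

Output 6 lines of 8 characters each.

After op 1 fill(3,2,W) [39 cells changed]:
WWGGGGWW
WWGGGGWW
WWWWWWWW
WWWWWWWW
WWWWWWWW
WWWWWWWW
After op 2 paint(2,7,Y):
WWGGGGWW
WWGGGGWW
WWWWWWWY
WWWWWWWW
WWWWWWWW
WWWWWWWW
After op 3 paint(3,6,R):
WWGGGGWW
WWGGGGWW
WWWWWWWY
WWWWWWRW
WWWWWWWW
WWWWWWWW

Answer: WWGGGGWW
WWGGGGWW
WWWWWWWY
WWWWWWRW
WWWWWWWW
WWWWWWWW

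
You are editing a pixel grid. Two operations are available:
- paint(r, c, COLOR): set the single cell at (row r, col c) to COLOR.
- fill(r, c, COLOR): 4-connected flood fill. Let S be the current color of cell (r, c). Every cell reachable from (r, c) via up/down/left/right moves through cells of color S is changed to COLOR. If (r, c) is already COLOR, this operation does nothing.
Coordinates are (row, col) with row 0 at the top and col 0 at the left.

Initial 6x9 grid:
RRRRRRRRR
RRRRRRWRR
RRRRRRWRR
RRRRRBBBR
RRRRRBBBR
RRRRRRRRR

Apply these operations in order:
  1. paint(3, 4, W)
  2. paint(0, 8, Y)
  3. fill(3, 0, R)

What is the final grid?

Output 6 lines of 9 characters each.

Answer: RRRRRRRRY
RRRRRRWRR
RRRRRRWRR
RRRRWBBBR
RRRRRBBBR
RRRRRRRRR

Derivation:
After op 1 paint(3,4,W):
RRRRRRRRR
RRRRRRWRR
RRRRRRWRR
RRRRWBBBR
RRRRRBBBR
RRRRRRRRR
After op 2 paint(0,8,Y):
RRRRRRRRY
RRRRRRWRR
RRRRRRWRR
RRRRWBBBR
RRRRRBBBR
RRRRRRRRR
After op 3 fill(3,0,R) [0 cells changed]:
RRRRRRRRY
RRRRRRWRR
RRRRRRWRR
RRRRWBBBR
RRRRRBBBR
RRRRRRRRR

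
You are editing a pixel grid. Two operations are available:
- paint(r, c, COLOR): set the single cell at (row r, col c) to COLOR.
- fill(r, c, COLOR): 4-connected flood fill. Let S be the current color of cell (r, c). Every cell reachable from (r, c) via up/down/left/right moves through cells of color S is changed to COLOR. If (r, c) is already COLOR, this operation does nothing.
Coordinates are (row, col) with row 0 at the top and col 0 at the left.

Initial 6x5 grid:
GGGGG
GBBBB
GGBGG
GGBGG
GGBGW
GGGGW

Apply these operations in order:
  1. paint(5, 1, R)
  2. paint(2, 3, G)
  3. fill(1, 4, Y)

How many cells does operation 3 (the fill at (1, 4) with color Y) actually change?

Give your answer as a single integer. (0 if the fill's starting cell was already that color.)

Answer: 7

Derivation:
After op 1 paint(5,1,R):
GGGGG
GBBBB
GGBGG
GGBGG
GGBGW
GRGGW
After op 2 paint(2,3,G):
GGGGG
GBBBB
GGBGG
GGBGG
GGBGW
GRGGW
After op 3 fill(1,4,Y) [7 cells changed]:
GGGGG
GYYYY
GGYGG
GGYGG
GGYGW
GRGGW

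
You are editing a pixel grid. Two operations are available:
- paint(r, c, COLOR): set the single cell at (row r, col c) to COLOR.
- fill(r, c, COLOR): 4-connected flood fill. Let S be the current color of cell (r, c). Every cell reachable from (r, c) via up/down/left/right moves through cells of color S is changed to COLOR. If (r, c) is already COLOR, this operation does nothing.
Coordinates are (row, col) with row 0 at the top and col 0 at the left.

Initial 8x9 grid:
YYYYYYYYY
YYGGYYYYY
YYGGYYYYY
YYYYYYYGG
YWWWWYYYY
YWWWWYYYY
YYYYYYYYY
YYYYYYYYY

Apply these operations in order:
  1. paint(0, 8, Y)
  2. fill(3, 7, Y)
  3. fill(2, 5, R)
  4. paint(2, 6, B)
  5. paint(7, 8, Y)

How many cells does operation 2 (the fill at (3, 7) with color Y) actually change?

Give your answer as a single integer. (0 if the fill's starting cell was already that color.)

After op 1 paint(0,8,Y):
YYYYYYYYY
YYGGYYYYY
YYGGYYYYY
YYYYYYYGG
YWWWWYYYY
YWWWWYYYY
YYYYYYYYY
YYYYYYYYY
After op 2 fill(3,7,Y) [2 cells changed]:
YYYYYYYYY
YYGGYYYYY
YYGGYYYYY
YYYYYYYYY
YWWWWYYYY
YWWWWYYYY
YYYYYYYYY
YYYYYYYYY

Answer: 2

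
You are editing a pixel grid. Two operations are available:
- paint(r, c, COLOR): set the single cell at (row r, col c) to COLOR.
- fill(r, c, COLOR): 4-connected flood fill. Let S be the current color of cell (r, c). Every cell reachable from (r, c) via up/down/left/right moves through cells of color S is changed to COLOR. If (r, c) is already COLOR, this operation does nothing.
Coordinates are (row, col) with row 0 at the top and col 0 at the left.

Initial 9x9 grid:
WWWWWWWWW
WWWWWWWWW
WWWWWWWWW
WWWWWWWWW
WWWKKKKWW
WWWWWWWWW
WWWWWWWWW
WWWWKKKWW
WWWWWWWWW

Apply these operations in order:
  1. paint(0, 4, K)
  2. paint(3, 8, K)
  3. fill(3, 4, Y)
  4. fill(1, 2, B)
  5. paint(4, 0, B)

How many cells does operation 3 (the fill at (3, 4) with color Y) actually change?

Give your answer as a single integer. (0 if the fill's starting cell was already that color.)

Answer: 72

Derivation:
After op 1 paint(0,4,K):
WWWWKWWWW
WWWWWWWWW
WWWWWWWWW
WWWWWWWWW
WWWKKKKWW
WWWWWWWWW
WWWWWWWWW
WWWWKKKWW
WWWWWWWWW
After op 2 paint(3,8,K):
WWWWKWWWW
WWWWWWWWW
WWWWWWWWW
WWWWWWWWK
WWWKKKKWW
WWWWWWWWW
WWWWWWWWW
WWWWKKKWW
WWWWWWWWW
After op 3 fill(3,4,Y) [72 cells changed]:
YYYYKYYYY
YYYYYYYYY
YYYYYYYYY
YYYYYYYYK
YYYKKKKYY
YYYYYYYYY
YYYYYYYYY
YYYYKKKYY
YYYYYYYYY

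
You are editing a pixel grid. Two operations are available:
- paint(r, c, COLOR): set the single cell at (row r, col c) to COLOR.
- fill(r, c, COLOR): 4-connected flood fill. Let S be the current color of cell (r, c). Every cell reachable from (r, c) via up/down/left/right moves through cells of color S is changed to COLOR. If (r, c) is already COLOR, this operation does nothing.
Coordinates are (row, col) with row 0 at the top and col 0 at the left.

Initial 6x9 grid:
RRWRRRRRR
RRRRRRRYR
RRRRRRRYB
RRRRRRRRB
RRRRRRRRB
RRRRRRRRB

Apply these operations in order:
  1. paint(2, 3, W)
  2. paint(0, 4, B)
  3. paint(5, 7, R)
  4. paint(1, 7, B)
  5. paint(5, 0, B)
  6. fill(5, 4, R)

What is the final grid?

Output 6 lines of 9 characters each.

Answer: RRWRBRRRR
RRRRRRRBR
RRRWRRRYB
RRRRRRRRB
RRRRRRRRB
BRRRRRRRB

Derivation:
After op 1 paint(2,3,W):
RRWRRRRRR
RRRRRRRYR
RRRWRRRYB
RRRRRRRRB
RRRRRRRRB
RRRRRRRRB
After op 2 paint(0,4,B):
RRWRBRRRR
RRRRRRRYR
RRRWRRRYB
RRRRRRRRB
RRRRRRRRB
RRRRRRRRB
After op 3 paint(5,7,R):
RRWRBRRRR
RRRRRRRYR
RRRWRRRYB
RRRRRRRRB
RRRRRRRRB
RRRRRRRRB
After op 4 paint(1,7,B):
RRWRBRRRR
RRRRRRRBR
RRRWRRRYB
RRRRRRRRB
RRRRRRRRB
RRRRRRRRB
After op 5 paint(5,0,B):
RRWRBRRRR
RRRRRRRBR
RRRWRRRYB
RRRRRRRRB
RRRRRRRRB
BRRRRRRRB
After op 6 fill(5,4,R) [0 cells changed]:
RRWRBRRRR
RRRRRRRBR
RRRWRRRYB
RRRRRRRRB
RRRRRRRRB
BRRRRRRRB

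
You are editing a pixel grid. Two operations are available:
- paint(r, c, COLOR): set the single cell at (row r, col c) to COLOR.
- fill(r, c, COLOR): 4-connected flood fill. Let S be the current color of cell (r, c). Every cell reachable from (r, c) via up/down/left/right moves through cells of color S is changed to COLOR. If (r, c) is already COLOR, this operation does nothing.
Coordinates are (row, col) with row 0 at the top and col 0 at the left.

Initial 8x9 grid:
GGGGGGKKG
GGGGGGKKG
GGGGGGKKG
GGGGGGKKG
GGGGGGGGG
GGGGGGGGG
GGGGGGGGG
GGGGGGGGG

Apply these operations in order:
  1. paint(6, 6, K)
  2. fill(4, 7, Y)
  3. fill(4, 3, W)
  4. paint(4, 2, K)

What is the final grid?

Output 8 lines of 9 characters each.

Answer: WWWWWWKKW
WWWWWWKKW
WWWWWWKKW
WWWWWWKKW
WWKWWWWWW
WWWWWWWWW
WWWWWWKWW
WWWWWWWWW

Derivation:
After op 1 paint(6,6,K):
GGGGGGKKG
GGGGGGKKG
GGGGGGKKG
GGGGGGKKG
GGGGGGGGG
GGGGGGGGG
GGGGGGKGG
GGGGGGGGG
After op 2 fill(4,7,Y) [63 cells changed]:
YYYYYYKKY
YYYYYYKKY
YYYYYYKKY
YYYYYYKKY
YYYYYYYYY
YYYYYYYYY
YYYYYYKYY
YYYYYYYYY
After op 3 fill(4,3,W) [63 cells changed]:
WWWWWWKKW
WWWWWWKKW
WWWWWWKKW
WWWWWWKKW
WWWWWWWWW
WWWWWWWWW
WWWWWWKWW
WWWWWWWWW
After op 4 paint(4,2,K):
WWWWWWKKW
WWWWWWKKW
WWWWWWKKW
WWWWWWKKW
WWKWWWWWW
WWWWWWWWW
WWWWWWKWW
WWWWWWWWW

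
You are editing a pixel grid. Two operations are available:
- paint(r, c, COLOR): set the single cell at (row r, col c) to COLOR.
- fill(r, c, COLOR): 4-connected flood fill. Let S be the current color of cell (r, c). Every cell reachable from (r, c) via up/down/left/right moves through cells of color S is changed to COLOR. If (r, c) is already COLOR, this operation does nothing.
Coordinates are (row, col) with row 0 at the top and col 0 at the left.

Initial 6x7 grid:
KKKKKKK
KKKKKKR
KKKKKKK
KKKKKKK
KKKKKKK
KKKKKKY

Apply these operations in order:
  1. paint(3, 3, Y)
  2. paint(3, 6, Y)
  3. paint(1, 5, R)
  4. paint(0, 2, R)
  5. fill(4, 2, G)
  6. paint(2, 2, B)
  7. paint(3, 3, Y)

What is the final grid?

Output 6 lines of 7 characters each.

Answer: GGRGGGG
GGGGGRR
GGBGGGG
GGGYGGY
GGGGGGG
GGGGGGY

Derivation:
After op 1 paint(3,3,Y):
KKKKKKK
KKKKKKR
KKKKKKK
KKKYKKK
KKKKKKK
KKKKKKY
After op 2 paint(3,6,Y):
KKKKKKK
KKKKKKR
KKKKKKK
KKKYKKY
KKKKKKK
KKKKKKY
After op 3 paint(1,5,R):
KKKKKKK
KKKKKRR
KKKKKKK
KKKYKKY
KKKKKKK
KKKKKKY
After op 4 paint(0,2,R):
KKRKKKK
KKKKKRR
KKKKKKK
KKKYKKY
KKKKKKK
KKKKKKY
After op 5 fill(4,2,G) [36 cells changed]:
GGRGGGG
GGGGGRR
GGGGGGG
GGGYGGY
GGGGGGG
GGGGGGY
After op 6 paint(2,2,B):
GGRGGGG
GGGGGRR
GGBGGGG
GGGYGGY
GGGGGGG
GGGGGGY
After op 7 paint(3,3,Y):
GGRGGGG
GGGGGRR
GGBGGGG
GGGYGGY
GGGGGGG
GGGGGGY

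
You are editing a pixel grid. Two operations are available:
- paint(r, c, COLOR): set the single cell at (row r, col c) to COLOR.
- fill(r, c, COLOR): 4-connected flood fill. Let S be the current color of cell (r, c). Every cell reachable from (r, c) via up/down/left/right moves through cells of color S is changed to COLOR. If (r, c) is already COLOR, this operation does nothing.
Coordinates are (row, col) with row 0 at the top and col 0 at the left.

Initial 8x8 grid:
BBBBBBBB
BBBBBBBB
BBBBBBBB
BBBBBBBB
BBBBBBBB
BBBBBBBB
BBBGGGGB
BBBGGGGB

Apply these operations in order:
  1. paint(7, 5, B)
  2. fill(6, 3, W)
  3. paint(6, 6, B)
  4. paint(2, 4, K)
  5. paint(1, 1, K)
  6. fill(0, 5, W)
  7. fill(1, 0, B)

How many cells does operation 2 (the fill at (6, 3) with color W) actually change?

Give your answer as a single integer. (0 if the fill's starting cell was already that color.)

Answer: 7

Derivation:
After op 1 paint(7,5,B):
BBBBBBBB
BBBBBBBB
BBBBBBBB
BBBBBBBB
BBBBBBBB
BBBBBBBB
BBBGGGGB
BBBGGBGB
After op 2 fill(6,3,W) [7 cells changed]:
BBBBBBBB
BBBBBBBB
BBBBBBBB
BBBBBBBB
BBBBBBBB
BBBBBBBB
BBBWWWWB
BBBWWBWB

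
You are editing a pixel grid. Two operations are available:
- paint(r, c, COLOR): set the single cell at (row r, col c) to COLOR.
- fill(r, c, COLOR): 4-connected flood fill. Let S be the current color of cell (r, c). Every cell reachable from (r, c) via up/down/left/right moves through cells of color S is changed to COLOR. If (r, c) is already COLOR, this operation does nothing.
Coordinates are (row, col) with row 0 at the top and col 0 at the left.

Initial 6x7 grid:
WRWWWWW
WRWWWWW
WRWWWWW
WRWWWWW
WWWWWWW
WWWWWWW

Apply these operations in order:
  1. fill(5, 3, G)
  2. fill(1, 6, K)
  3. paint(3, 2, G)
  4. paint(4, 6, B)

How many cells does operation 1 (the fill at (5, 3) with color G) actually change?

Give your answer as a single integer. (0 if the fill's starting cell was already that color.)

Answer: 38

Derivation:
After op 1 fill(5,3,G) [38 cells changed]:
GRGGGGG
GRGGGGG
GRGGGGG
GRGGGGG
GGGGGGG
GGGGGGG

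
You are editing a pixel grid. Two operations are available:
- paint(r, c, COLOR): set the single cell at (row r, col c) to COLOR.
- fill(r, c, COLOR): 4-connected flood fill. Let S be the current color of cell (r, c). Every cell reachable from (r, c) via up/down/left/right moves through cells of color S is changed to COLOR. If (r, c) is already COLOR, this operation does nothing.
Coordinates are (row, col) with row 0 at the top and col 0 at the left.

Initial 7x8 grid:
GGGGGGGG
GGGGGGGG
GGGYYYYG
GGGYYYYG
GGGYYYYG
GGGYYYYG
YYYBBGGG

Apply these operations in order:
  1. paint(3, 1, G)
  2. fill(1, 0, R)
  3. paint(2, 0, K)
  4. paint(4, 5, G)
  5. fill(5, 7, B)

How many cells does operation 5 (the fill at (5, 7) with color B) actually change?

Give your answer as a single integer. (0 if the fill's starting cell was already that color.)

After op 1 paint(3,1,G):
GGGGGGGG
GGGGGGGG
GGGYYYYG
GGGYYYYG
GGGYYYYG
GGGYYYYG
YYYBBGGG
After op 2 fill(1,0,R) [35 cells changed]:
RRRRRRRR
RRRRRRRR
RRRYYYYR
RRRYYYYR
RRRYYYYR
RRRYYYYR
YYYBBRRR
After op 3 paint(2,0,K):
RRRRRRRR
RRRRRRRR
KRRYYYYR
RRRYYYYR
RRRYYYYR
RRRYYYYR
YYYBBRRR
After op 4 paint(4,5,G):
RRRRRRRR
RRRRRRRR
KRRYYYYR
RRRYYYYR
RRRYYGYR
RRRYYYYR
YYYBBRRR
After op 5 fill(5,7,B) [34 cells changed]:
BBBBBBBB
BBBBBBBB
KBBYYYYB
BBBYYYYB
BBBYYGYB
BBBYYYYB
YYYBBBBB

Answer: 34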